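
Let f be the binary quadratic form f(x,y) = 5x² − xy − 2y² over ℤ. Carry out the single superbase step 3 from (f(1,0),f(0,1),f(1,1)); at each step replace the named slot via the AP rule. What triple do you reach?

start (5,-2,2) = (f(1,0),f(0,1),f(1,1))
replace slot 3: 2·(5+(-2)) − 2 = 4 → (5,-2,4)

5,-2,4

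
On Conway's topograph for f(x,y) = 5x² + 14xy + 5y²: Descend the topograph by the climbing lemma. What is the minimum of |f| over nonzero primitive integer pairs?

descent: ρ → (5,6,-3)  [lands on river]
river: ρ → (-3,6,5)
river: ρ → (5,4,-4)
river: ρ → (-4,4,5)
closes: descent 1, river 4
min |a| on river = 3

3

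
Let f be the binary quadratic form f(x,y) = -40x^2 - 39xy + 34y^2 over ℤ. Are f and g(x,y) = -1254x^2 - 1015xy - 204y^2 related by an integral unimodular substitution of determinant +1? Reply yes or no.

D₁ = 6961, D₂ = 6961
river cycle of f (length 246): (34, 39, -40), (-40, 41, 33), (33, 25, -48), (-48, 71, 10), (10, 69, -55), (-55, 41, 24), (24, 55, -41), (-41, 27, 38), (38, 49, -30), (-30, 71, 16), … (236 more)
river cycle of g (length 246): (-40, 41, 33), (33, 25, -48), (-48, 71, 10), (10, 69, -55), (-55, 41, 24), (24, 55, -41), (-41, 27, 38), (38, 49, -30), (-30, 71, 16), (16, 57, -58), … (236 more)
cycles coincide ⇒ equivalent

yes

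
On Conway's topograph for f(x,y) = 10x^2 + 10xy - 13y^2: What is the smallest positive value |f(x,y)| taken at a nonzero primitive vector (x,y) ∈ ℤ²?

river: ρ → (-13,16,7)
river: ρ → (7,12,-17)
river: ρ → (-17,22,2)
river: ρ → (2,22,-17)
river: ρ → (-17,12,7)
river: ρ → (7,16,-13)
river: ρ → (-13,10,10)
river: ρ → (10,10,-13)
closes: descent 0, river 8
min |a| on river = 2

2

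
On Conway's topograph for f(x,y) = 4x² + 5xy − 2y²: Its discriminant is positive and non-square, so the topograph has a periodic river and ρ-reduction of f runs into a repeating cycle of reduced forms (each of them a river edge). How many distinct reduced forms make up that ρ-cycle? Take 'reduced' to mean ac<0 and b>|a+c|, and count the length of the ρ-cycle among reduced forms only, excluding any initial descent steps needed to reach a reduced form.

D = 57, ⌊√D⌋ = 7
river: ρ → (-2,7,1)
river: ρ → (1,7,-2)
river: ρ → (-2,5,4)
river: ρ → (4,3,-3)
river: ρ → (-3,3,4)
river: ρ → (4,5,-2)
ρ-cycle length = 6 (tail of 0 descent steps not counted)

6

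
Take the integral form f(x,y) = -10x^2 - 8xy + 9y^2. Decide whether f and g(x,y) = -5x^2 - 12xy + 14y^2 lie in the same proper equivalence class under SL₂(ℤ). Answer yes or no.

D₁ = 424, D₂ = 424
river cycle of f (length 18): (9, 8, -10), (-10, 12, 7), (7, 16, -6), (-6, 20, 1), (1, 20, -6), (-6, 16, 7), (7, 12, -10), (-10, 8, 9), (9, 10, -9), (-9, 8, 10), … (8 more)
river cycle of g (length 14): (14, 12, -5), (-5, 18, 5), (5, 12, -14), (-14, 16, 3), (3, 20, -2), (-2, 20, 3), (3, 16, -14), (-14, 12, 5), (5, 18, -5), (-5, 12, 14), … (4 more)
cycles differ ⇒ inequivalent

no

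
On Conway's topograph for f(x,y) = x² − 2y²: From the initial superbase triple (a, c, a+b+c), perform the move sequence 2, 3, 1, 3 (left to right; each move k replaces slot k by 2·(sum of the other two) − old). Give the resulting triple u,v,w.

start (1,-2,-1) = (f(1,0),f(0,1),f(1,1))
replace slot 2: 2·(1+(-1)) − (-2) = 2 → (1,2,-1)
replace slot 3: 2·(1+2) − (-1) = 7 → (1,2,7)
replace slot 1: 2·(2+7) − 1 = 17 → (17,2,7)
replace slot 3: 2·(17+2) − 7 = 31 → (17,2,31)

17,2,31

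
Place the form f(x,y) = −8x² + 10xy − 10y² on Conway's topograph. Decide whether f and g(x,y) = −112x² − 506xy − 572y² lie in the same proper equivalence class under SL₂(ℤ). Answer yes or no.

D₁ = -220, D₂ = -220
f is negative-definite; reduce −f:
−f: translate: b→6 (≡-10 mod 16), so (8,-10,10)→(8,6,8)
−f: reduced (well bottom): (8,6,8) with a≤c, −a<b≤a
flip sign back: reduced form of f is (-8,-6,-8)
g is negative-definite; reduce −g:
−g: translate: b→58 (≡506 mod 224), so (112,506,572)→(112,58,8)
−g: flip: (112,58,8)→(8,-58,112)
−g: translate: b→6 (≡-58 mod 16), so (8,-58,112)→(8,6,8)
−g: reduced (well bottom): (8,6,8) with a≤c, −a<b≤a
flip sign back: reduced form of g is (-8,-6,-8)
reduced forms (-8, -6, -8) vs (-8, -6, -8) ⇒ equivalent

yes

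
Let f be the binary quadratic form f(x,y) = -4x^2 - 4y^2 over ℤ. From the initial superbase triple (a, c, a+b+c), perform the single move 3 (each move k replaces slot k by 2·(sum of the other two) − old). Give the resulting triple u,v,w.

start (-4,-4,-8) = (f(1,0),f(0,1),f(1,1))
replace slot 3: 2·((-4)+(-4)) − (-8) = -8 → (-4,-4,-8)

-4,-4,-8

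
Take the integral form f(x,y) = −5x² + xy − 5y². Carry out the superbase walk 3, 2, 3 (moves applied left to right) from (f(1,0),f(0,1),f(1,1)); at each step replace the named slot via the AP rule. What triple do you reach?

start (-5,-5,-9) = (f(1,0),f(0,1),f(1,1))
replace slot 3: 2·((-5)+(-5)) − (-9) = -11 → (-5,-5,-11)
replace slot 2: 2·((-5)+(-11)) − (-5) = -27 → (-5,-27,-11)
replace slot 3: 2·((-5)+(-27)) − (-11) = -53 → (-5,-27,-53)

-5,-27,-53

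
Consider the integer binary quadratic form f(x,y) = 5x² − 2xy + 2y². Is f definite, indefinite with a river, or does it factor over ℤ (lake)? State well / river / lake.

D = b²−4ac = (-2)² − 4·5·2 = -36
D < 0 ⇒ definite ⇒ every region one sign ⇒ single well

well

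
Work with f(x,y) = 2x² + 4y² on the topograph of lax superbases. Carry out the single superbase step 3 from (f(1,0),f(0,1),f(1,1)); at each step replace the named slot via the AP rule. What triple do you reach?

start (2,4,6) = (f(1,0),f(0,1),f(1,1))
replace slot 3: 2·(2+4) − 6 = 6 → (2,4,6)

2,4,6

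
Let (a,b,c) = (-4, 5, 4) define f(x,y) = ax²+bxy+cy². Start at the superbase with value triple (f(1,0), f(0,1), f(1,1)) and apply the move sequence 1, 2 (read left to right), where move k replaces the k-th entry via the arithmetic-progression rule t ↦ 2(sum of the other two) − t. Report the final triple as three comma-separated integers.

start (-4,4,5) = (f(1,0),f(0,1),f(1,1))
replace slot 1: 2·(4+5) − (-4) = 22 → (22,4,5)
replace slot 2: 2·(22+5) − 4 = 50 → (22,50,5)

22,50,5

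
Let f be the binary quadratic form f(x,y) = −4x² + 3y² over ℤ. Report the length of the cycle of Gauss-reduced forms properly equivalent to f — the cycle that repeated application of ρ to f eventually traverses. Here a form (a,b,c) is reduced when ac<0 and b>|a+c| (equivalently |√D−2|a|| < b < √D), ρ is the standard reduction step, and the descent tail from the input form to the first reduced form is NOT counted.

D = 48, ⌊√D⌋ = 6
descent: ρ → (3,6,-1)  [lands on river]
river: ρ → (-1,6,3)
ρ-cycle length = 2 (tail of 1 descent step not counted)

2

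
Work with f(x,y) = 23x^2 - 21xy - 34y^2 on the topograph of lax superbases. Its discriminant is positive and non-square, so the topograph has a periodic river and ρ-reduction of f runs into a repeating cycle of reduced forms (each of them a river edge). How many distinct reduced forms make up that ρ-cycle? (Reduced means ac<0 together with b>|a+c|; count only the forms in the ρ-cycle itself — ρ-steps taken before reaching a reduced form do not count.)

D = 3569, ⌊√D⌋ = 59
descent: ρ → (-34,21,23)  [lands on river]
river: ρ → (23,25,-32)
river: ρ → (-32,39,16)
river: ρ → (16,57,-5)
river: ρ → (-5,53,38)
river: ρ → (38,23,-20)
river: ρ → (-20,57,4)
river: ρ → (4,55,-34)
river: ρ → (-34,13,25)
river: ρ → (25,37,-22)
river: ρ → (-22,51,11)
river: ρ → (11,59,-2)
river: ρ → (-2,57,40)
river: ρ → (40,23,-19)
river: ρ → (-19,53,10)
river: ρ → (10,47,-34)
ρ-cycle length = 16 (tail of 1 descent step not counted)

16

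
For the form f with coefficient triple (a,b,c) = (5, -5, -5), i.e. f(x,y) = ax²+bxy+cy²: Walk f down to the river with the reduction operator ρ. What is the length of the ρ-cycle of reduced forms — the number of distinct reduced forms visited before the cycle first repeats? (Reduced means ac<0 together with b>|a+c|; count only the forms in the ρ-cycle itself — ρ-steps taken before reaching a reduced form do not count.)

D = 125, ⌊√D⌋ = 11
descent: ρ → (-5,5,5)  [lands on river]
river: ρ → (5,5,-5)
ρ-cycle length = 2 (tail of 1 descent step not counted)

2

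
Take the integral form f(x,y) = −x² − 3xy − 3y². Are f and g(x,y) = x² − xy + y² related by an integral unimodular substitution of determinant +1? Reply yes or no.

D₁ = -3, D₂ = -3
f is negative-definite; reduce −f:
−f: translate: b→1 (≡3 mod 2), so (1,3,3)→(1,1,1)
−f: reduced (well bottom): (1,1,1) with a≤c, −a<b≤a
flip sign back: reduced form of f is (-1,-1,-1)
g: translate: b→1 (≡-1 mod 2), so (1,-1,1)→(1,1,1)
g: reduced (well bottom): (1,1,1) with a≤c, −a<b≤a
reduced forms (-1, -1, -1) vs (1, 1, 1) ⇒ inequivalent

no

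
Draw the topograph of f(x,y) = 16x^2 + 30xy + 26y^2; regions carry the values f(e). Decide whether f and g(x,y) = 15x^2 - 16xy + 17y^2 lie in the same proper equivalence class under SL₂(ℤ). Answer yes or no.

D₁ = -764, D₂ = -764
f: translate: b→-2 (≡30 mod 32), so (16,30,26)→(16,-2,12)
f: flip: (16,-2,12)→(12,2,16)
f: reduced (well bottom): (12,2,16) with a≤c, −a<b≤a
g: translate: b→14 (≡-16 mod 30), so (15,-16,17)→(15,14,16)
g: reduced (well bottom): (15,14,16) with a≤c, −a<b≤a
reduced forms (12, 2, 16) vs (15, 14, 16) ⇒ inequivalent

no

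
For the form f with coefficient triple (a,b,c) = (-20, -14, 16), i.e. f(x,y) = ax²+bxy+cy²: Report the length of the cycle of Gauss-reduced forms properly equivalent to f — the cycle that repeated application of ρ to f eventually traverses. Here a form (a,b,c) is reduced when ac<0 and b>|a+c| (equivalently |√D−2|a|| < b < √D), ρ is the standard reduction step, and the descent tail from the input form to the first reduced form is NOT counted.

D = 1476, ⌊√D⌋ = 38
descent: ρ → (16,14,-20)  [lands on river]
river: ρ → (-20,26,10)
river: ρ → (10,34,-8)
river: ρ → (-8,30,18)
river: ρ → (18,6,-20)
river: ρ → (-20,34,4)
river: ρ → (4,38,-2)
river: ρ → (-2,38,4)
river: ρ → (4,34,-20)
river: ρ → (-20,6,18)
river: ρ → (18,30,-8)
river: ρ → (-8,34,10)
river: ρ → (10,26,-20)
river: ρ → (-20,14,16)
river: ρ → (16,18,-18)
river: ρ → (-18,18,16)
ρ-cycle length = 16 (tail of 1 descent step not counted)

16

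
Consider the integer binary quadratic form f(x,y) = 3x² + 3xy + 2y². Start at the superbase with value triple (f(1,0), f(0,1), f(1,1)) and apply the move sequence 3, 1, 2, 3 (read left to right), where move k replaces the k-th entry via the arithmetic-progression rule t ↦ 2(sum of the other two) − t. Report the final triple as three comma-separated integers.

start (3,2,8) = (f(1,0),f(0,1),f(1,1))
replace slot 3: 2·(3+2) − 8 = 2 → (3,2,2)
replace slot 1: 2·(2+2) − 3 = 5 → (5,2,2)
replace slot 2: 2·(5+2) − 2 = 12 → (5,12,2)
replace slot 3: 2·(5+12) − 2 = 32 → (5,12,32)

5,12,32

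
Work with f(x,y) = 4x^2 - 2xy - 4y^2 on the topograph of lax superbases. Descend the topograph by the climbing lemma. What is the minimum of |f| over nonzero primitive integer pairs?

descent: ρ → (-4,2,4)  [lands on river]
river: ρ → (4,6,-2)
river: ρ → (-2,6,4)
river: ρ → (4,2,-4)
river: ρ → (-4,6,2)
river: ρ → (2,6,-4)
closes: descent 1, river 6
min |a| on river = 2

2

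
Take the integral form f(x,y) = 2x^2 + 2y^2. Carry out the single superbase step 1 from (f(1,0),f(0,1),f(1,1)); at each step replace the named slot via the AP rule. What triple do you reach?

start (2,2,4) = (f(1,0),f(0,1),f(1,1))
replace slot 1: 2·(2+4) − 2 = 10 → (10,2,4)

10,2,4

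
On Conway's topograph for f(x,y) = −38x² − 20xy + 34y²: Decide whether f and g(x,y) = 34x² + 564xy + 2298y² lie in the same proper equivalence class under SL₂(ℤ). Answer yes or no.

D₁ = 5568, D₂ = 5568
river cycle of f (length 8): (34, 20, -38), (-38, 56, 16), (16, 72, -6), (-6, 72, 16), (16, 56, -38), (-38, 20, 34), (34, 48, -24), (-24, 48, 34)
river cycle of g (length 8): (34, 20, -38), (-38, 56, 16), (16, 72, -6), (-6, 72, 16), (16, 56, -38), (-38, 20, 34), (34, 48, -24), (-24, 48, 34)
cycles coincide ⇒ equivalent

yes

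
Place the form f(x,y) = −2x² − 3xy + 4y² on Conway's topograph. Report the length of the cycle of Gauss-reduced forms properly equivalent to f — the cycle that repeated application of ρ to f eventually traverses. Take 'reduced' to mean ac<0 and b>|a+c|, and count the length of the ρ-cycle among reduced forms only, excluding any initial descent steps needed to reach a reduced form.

D = 41, ⌊√D⌋ = 6
descent: ρ → (4,3,-2)  [lands on river]
river: ρ → (-2,5,2)
river: ρ → (2,3,-4)
river: ρ → (-4,5,1)
river: ρ → (1,5,-4)
river: ρ → (-4,3,2)
river: ρ → (2,5,-2)
river: ρ → (-2,3,4)
river: ρ → (4,5,-1)
river: ρ → (-1,5,4)
ρ-cycle length = 10 (tail of 1 descent step not counted)

10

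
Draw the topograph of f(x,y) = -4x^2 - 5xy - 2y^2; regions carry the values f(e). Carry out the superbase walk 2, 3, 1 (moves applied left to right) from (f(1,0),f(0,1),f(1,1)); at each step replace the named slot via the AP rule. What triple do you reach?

start (-4,-2,-11) = (f(1,0),f(0,1),f(1,1))
replace slot 2: 2·((-4)+(-11)) − (-2) = -28 → (-4,-28,-11)
replace slot 3: 2·((-4)+(-28)) − (-11) = -53 → (-4,-28,-53)
replace slot 1: 2·((-28)+(-53)) − (-4) = -158 → (-158,-28,-53)

-158,-28,-53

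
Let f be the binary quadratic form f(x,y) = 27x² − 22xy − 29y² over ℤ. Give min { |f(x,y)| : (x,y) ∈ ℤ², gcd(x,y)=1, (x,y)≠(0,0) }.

descent: ρ → (-29,22,27)  [lands on river]
river: ρ → (27,32,-24)
river: ρ → (-24,16,35)
river: ρ → (35,54,-5)
river: ρ → (-5,56,24)
river: ρ → (24,40,-21)
river: ρ → (-21,44,20)
river: ρ → (20,36,-29)
closes: descent 1, river 8
min |a| on river = 5

5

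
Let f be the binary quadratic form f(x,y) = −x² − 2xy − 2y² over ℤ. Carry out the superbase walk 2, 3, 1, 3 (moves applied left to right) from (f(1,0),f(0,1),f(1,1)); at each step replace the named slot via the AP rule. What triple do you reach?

start (-1,-2,-5) = (f(1,0),f(0,1),f(1,1))
replace slot 2: 2·((-1)+(-5)) − (-2) = -10 → (-1,-10,-5)
replace slot 3: 2·((-1)+(-10)) − (-5) = -17 → (-1,-10,-17)
replace slot 1: 2·((-10)+(-17)) − (-1) = -53 → (-53,-10,-17)
replace slot 3: 2·((-53)+(-10)) − (-17) = -109 → (-53,-10,-109)

-53,-10,-109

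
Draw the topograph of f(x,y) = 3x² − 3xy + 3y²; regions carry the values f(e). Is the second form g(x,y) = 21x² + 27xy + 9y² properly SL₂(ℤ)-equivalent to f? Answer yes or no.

D₁ = -27, D₂ = -27
f: translate: b→3 (≡-3 mod 6), so (3,-3,3)→(3,3,3)
f: reduced (well bottom): (3,3,3) with a≤c, −a<b≤a
g: translate: b→-15 (≡27 mod 42), so (21,27,9)→(21,-15,3)
g: flip: (21,-15,3)→(3,15,21)
g: translate: b→3 (≡15 mod 6), so (3,15,21)→(3,3,3)
g: reduced (well bottom): (3,3,3) with a≤c, −a<b≤a
reduced forms (3, 3, 3) vs (3, 3, 3) ⇒ equivalent

yes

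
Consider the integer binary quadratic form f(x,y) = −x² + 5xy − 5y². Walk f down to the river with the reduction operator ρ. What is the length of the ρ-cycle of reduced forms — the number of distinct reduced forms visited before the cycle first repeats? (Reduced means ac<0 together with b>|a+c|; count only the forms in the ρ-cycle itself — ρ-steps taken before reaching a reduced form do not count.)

D = 5, ⌊√D⌋ = 2
descent: ρ → (-5,5,-1)
descent: ρ → (-1,1,1)  [lands on river]
river: ρ → (1,1,-1)
ρ-cycle length = 2 (tail of 2 descent steps not counted)

2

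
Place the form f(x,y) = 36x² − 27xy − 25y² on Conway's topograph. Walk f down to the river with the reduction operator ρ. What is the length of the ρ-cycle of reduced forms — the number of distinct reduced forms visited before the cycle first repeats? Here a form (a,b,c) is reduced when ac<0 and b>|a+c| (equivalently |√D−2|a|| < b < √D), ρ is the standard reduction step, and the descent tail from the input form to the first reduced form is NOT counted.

D = 4329, ⌊√D⌋ = 65
descent: ρ → (-25,27,36)  [lands on river]
river: ρ → (36,45,-16)
river: ρ → (-16,51,27)
river: ρ → (27,57,-10)
river: ρ → (-10,63,9)
river: ρ → (9,63,-10)
river: ρ → (-10,57,27)
river: ρ → (27,51,-16)
river: ρ → (-16,45,36)
river: ρ → (36,27,-25)
river: ρ → (-25,23,38)
river: ρ → (38,53,-10)
river: ρ → (-10,47,53)
river: ρ → (53,59,-4)
river: ρ → (-4,61,38)
river: ρ → (38,15,-27)
river: ρ → (-27,39,26)
river: ρ → (26,65,-1)
river: ρ → (-1,65,26)
river: ρ → (26,39,-27)
river: ρ → (-27,15,38)
river: ρ → (38,61,-4)
river: ρ → (-4,59,53)
river: ρ → (53,47,-10)
river: ρ → (-10,53,38)
river: ρ → (38,23,-25)
ρ-cycle length = 26 (tail of 1 descent step not counted)

26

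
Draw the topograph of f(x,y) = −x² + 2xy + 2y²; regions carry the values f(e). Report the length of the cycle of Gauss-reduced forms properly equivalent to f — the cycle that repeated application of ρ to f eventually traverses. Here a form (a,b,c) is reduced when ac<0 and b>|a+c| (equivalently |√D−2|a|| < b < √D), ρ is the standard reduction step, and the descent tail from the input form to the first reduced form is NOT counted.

D = 12, ⌊√D⌋ = 3
river: ρ → (2,2,-1)
river: ρ → (-1,2,2)
ρ-cycle length = 2 (tail of 0 descent steps not counted)

2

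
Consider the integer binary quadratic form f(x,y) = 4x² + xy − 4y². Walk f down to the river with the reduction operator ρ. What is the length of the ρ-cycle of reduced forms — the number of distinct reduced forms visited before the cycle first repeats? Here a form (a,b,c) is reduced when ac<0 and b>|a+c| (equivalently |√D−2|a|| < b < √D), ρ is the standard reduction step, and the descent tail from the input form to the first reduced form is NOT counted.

D = 65, ⌊√D⌋ = 8
river: ρ → (-4,7,1)
river: ρ → (1,7,-4)
river: ρ → (-4,1,4)
river: ρ → (4,7,-1)
river: ρ → (-1,7,4)
river: ρ → (4,1,-4)
ρ-cycle length = 6 (tail of 0 descent steps not counted)

6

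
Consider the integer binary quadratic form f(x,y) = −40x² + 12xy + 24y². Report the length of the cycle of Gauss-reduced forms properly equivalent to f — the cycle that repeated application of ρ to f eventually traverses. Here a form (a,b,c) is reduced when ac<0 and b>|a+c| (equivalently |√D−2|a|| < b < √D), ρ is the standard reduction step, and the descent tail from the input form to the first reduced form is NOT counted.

D = 3984, ⌊√D⌋ = 63
descent: ρ → (24,36,-28)  [lands on river]
river: ρ → (-28,20,32)
river: ρ → (32,44,-16)
river: ρ → (-16,52,20)
river: ρ → (20,28,-40)
river: ρ → (-40,52,8)
river: ρ → (8,60,-12)
river: ρ → (-12,60,8)
river: ρ → (8,52,-40)
river: ρ → (-40,28,20)
river: ρ → (20,52,-16)
river: ρ → (-16,44,32)
river: ρ → (32,20,-28)
river: ρ → (-28,36,24)
river: ρ → (24,60,-4)
river: ρ → (-4,60,24)
ρ-cycle length = 16 (tail of 1 descent step not counted)

16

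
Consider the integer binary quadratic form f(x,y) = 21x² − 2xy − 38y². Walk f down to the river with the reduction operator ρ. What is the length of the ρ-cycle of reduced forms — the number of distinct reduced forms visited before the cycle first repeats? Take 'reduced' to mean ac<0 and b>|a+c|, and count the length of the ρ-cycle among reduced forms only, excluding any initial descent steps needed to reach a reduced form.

D = 3196, ⌊√D⌋ = 56
descent: ρ → (-38,2,21)
descent: ρ → (21,40,-19)  [lands on river]
river: ρ → (-19,36,25)
river: ρ → (25,14,-30)
river: ρ → (-30,46,9)
river: ρ → (9,44,-35)
river: ρ → (-35,26,18)
river: ρ → (18,46,-15)
river: ρ → (-15,44,21)
ρ-cycle length = 8 (tail of 2 descent steps not counted)

8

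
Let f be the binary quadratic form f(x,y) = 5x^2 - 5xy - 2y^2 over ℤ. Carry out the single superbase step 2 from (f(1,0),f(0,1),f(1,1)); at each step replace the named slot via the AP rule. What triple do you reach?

start (5,-2,-2) = (f(1,0),f(0,1),f(1,1))
replace slot 2: 2·(5+(-2)) − (-2) = 8 → (5,8,-2)

5,8,-2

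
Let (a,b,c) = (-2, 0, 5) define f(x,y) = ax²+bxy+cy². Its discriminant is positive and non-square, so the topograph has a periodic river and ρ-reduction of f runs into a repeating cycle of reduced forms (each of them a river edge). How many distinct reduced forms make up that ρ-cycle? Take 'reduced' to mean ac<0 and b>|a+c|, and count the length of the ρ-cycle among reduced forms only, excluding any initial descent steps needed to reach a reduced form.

D = 40, ⌊√D⌋ = 6
descent: ρ → (5,0,-2)
descent: ρ → (-2,4,3)  [lands on river]
river: ρ → (3,2,-3)
river: ρ → (-3,4,2)
river: ρ → (2,4,-3)
river: ρ → (-3,2,3)
river: ρ → (3,4,-2)
ρ-cycle length = 6 (tail of 2 descent steps not counted)

6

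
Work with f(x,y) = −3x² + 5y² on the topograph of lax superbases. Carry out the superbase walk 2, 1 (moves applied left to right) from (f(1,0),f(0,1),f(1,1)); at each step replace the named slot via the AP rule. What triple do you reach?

start (-3,5,2) = (f(1,0),f(0,1),f(1,1))
replace slot 2: 2·((-3)+2) − 5 = -7 → (-3,-7,2)
replace slot 1: 2·((-7)+2) − (-3) = -7 → (-7,-7,2)

-7,-7,2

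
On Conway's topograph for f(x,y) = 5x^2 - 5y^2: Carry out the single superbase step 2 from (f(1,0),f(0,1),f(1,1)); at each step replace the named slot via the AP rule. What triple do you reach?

start (5,-5,0) = (f(1,0),f(0,1),f(1,1))
replace slot 2: 2·(5+0) − (-5) = 15 → (5,15,0)

5,15,0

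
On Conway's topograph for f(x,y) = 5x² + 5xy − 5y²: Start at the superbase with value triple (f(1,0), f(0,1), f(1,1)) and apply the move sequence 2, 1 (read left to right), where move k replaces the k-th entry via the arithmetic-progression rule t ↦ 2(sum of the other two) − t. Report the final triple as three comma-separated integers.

start (5,-5,5) = (f(1,0),f(0,1),f(1,1))
replace slot 2: 2·(5+5) − (-5) = 25 → (5,25,5)
replace slot 1: 2·(25+5) − 5 = 55 → (55,25,5)

55,25,5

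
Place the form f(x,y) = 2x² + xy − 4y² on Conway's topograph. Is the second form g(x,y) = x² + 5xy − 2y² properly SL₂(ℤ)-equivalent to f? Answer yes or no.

D₁ = 33, D₂ = 33
river cycle of f (length 4): (2, 5, -1), (-1, 5, 2), (2, 3, -3), (-3, 3, 2)
river cycle of g (length 4): (-2, 3, 3), (3, 3, -2), (-2, 5, 1), (1, 5, -2)
cycles differ ⇒ inequivalent

no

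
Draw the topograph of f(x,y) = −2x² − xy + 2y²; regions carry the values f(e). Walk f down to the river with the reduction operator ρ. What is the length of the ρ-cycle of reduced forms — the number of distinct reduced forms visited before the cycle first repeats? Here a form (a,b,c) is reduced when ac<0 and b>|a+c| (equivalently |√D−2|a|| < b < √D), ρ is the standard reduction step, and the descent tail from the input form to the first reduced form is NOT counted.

D = 17, ⌊√D⌋ = 4
descent: ρ → (2,1,-2)  [lands on river]
river: ρ → (-2,3,1)
river: ρ → (1,3,-2)
river: ρ → (-2,1,2)
river: ρ → (2,3,-1)
river: ρ → (-1,3,2)
ρ-cycle length = 6 (tail of 1 descent step not counted)

6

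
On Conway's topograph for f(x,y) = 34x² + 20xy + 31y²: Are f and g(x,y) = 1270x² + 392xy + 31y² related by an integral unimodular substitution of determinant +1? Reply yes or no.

D₁ = -3816, D₂ = -3816
f: flip: (34,20,31)→(31,-20,34)
f: reduced (well bottom): (31,-20,34) with a≤c, −a<b≤a
g: flip: (1270,392,31)→(31,-392,1270)
g: translate: b→-20 (≡-392 mod 62), so (31,-392,1270)→(31,-20,34)
g: reduced (well bottom): (31,-20,34) with a≤c, −a<b≤a
reduced forms (31, -20, 34) vs (31, -20, 34) ⇒ equivalent

yes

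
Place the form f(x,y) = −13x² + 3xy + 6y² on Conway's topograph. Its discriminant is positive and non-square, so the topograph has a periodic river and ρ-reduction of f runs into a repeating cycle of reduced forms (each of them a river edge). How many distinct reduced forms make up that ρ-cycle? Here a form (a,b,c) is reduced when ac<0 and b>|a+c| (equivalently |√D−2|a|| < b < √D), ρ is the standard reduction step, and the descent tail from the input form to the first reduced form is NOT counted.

D = 321, ⌊√D⌋ = 17
descent: ρ → (6,9,-10)  [lands on river]
river: ρ → (-10,11,5)
river: ρ → (5,9,-12)
river: ρ → (-12,15,2)
river: ρ → (2,17,-4)
river: ρ → (-4,15,6)
ρ-cycle length = 6 (tail of 1 descent step not counted)

6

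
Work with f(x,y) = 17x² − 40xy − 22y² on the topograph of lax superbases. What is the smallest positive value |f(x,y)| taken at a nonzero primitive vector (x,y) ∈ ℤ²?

descent: ρ → (-22,40,17)  [lands on river]
river: ρ → (17,28,-34)
river: ρ → (-34,40,11)
river: ρ → (11,48,-18)
river: ρ → (-18,24,35)
river: ρ → (35,46,-7)
river: ρ → (-7,52,14)
river: ρ → (14,32,-37)
river: ρ → (-37,42,9)
river: ρ → (9,48,-22)
closes: descent 1, river 10
min |a| on river = 7

7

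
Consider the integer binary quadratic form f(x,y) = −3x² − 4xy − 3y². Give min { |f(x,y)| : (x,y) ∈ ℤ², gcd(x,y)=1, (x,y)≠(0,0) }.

translate: b→-2 (≡4 mod 6), so (3,4,3)→(3,-2,2)
flip: (3,-2,2)→(2,2,3)
reduced (well bottom): (2,2,3) with a≤c, −a<b≤a
well minimum |f| = |-2| = 2 (negative-definite)

2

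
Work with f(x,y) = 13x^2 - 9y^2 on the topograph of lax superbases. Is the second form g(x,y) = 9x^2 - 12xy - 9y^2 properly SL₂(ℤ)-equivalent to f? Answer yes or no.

D₁ = 468, D₂ = 468
river cycle of f (length 6): (-9, 18, 4), (4, 14, -17), (-17, 20, 1), (1, 20, -17), (-17, 14, 4), (4, 18, -9)
river cycle of g (length 10): (-9, 12, 9), (9, 6, -12), (-12, 18, 3), (3, 18, -12), (-12, 6, 9), (9, 12, -9), (-9, 6, 12), (12, 18, -3), (-3, 18, 12), (12, 6, -9)
cycles differ ⇒ inequivalent

no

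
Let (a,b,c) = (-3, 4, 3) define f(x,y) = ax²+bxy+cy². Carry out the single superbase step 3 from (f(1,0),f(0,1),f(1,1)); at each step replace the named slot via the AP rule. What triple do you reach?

start (-3,3,4) = (f(1,0),f(0,1),f(1,1))
replace slot 3: 2·((-3)+3) − 4 = -4 → (-3,3,-4)

-3,3,-4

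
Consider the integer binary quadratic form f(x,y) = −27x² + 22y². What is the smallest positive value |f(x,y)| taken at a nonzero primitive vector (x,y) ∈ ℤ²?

descent: ρ → (22,44,-5)  [lands on river]
river: ρ → (-5,46,13)
river: ρ → (13,32,-26)
river: ρ → (-26,20,19)
river: ρ → (19,18,-27)
river: ρ → (-27,36,10)
river: ρ → (10,44,-11)
river: ρ → (-11,44,10)
river: ρ → (10,36,-27)
river: ρ → (-27,18,19)
river: ρ → (19,20,-26)
river: ρ → (-26,32,13)
river: ρ → (13,46,-5)
river: ρ → (-5,44,22)
closes: descent 1, river 14
min |a| on river = 5

5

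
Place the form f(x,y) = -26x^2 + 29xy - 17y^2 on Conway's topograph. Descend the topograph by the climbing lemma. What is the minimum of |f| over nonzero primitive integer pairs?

translate: b→23 (≡-29 mod 52), so (26,-29,17)→(26,23,14)
flip: (26,23,14)→(14,-23,26)
translate: b→5 (≡-23 mod 28), so (14,-23,26)→(14,5,17)
reduced (well bottom): (14,5,17) with a≤c, −a<b≤a
well minimum |f| = |-14| = 14 (negative-definite)

14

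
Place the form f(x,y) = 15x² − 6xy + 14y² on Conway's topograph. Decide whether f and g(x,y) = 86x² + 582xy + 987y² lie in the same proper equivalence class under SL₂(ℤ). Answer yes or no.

D₁ = -804, D₂ = -804
f: flip: (15,-6,14)→(14,6,15)
f: reduced (well bottom): (14,6,15) with a≤c, −a<b≤a
g: translate: b→66 (≡582 mod 172), so (86,582,987)→(86,66,15)
g: flip: (86,66,15)→(15,-66,86)
g: translate: b→-6 (≡-66 mod 30), so (15,-66,86)→(15,-6,14)
g: flip: (15,-6,14)→(14,6,15)
g: reduced (well bottom): (14,6,15) with a≤c, −a<b≤a
reduced forms (14, 6, 15) vs (14, 6, 15) ⇒ equivalent

yes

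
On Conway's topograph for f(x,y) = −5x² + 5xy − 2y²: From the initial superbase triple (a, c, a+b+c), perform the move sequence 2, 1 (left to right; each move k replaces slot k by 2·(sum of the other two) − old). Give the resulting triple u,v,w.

start (-5,-2,-2) = (f(1,0),f(0,1),f(1,1))
replace slot 2: 2·((-5)+(-2)) − (-2) = -12 → (-5,-12,-2)
replace slot 1: 2·((-12)+(-2)) − (-5) = -23 → (-23,-12,-2)

-23,-12,-2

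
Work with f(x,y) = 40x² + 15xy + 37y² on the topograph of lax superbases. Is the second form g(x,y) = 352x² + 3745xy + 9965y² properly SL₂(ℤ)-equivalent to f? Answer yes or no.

D₁ = -5695, D₂ = -5695
f: flip: (40,15,37)→(37,-15,40)
f: reduced (well bottom): (37,-15,40) with a≤c, −a<b≤a
g: translate: b→225 (≡3745 mod 704), so (352,3745,9965)→(352,225,40)
g: flip: (352,225,40)→(40,-225,352)
g: translate: b→15 (≡-225 mod 80), so (40,-225,352)→(40,15,37)
g: flip: (40,15,37)→(37,-15,40)
g: reduced (well bottom): (37,-15,40) with a≤c, −a<b≤a
reduced forms (37, -15, 40) vs (37, -15, 40) ⇒ equivalent

yes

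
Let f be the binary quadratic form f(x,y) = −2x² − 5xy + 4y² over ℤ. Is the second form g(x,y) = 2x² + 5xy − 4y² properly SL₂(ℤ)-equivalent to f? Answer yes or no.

D₁ = 57, D₂ = 57
river cycle of f (length 6): (4, 5, -2), (-2, 7, 1), (1, 7, -2), (-2, 5, 4), (4, 3, -3), (-3, 3, 4)
river cycle of g (length 6): (-4, 3, 3), (3, 3, -4), (-4, 5, 2), (2, 7, -1), (-1, 7, 2), (2, 5, -4)
cycles differ ⇒ inequivalent

no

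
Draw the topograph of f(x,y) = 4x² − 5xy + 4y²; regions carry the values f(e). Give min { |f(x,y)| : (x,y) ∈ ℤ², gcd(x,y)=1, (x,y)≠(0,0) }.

translate: b→3 (≡-5 mod 8), so (4,-5,4)→(4,3,3)
flip: (4,3,3)→(3,-3,4)
translate: b→3 (≡-3 mod 6), so (3,-3,4)→(3,3,4)
reduced (well bottom): (3,3,4) with a≤c, −a<b≤a
well minimum = a = 3

3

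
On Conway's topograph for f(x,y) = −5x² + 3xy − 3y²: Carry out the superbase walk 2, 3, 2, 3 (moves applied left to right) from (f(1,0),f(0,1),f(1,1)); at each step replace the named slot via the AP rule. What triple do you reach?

start (-5,-3,-5) = (f(1,0),f(0,1),f(1,1))
replace slot 2: 2·((-5)+(-5)) − (-3) = -17 → (-5,-17,-5)
replace slot 3: 2·((-5)+(-17)) − (-5) = -39 → (-5,-17,-39)
replace slot 2: 2·((-5)+(-39)) − (-17) = -71 → (-5,-71,-39)
replace slot 3: 2·((-5)+(-71)) − (-39) = -113 → (-5,-71,-113)

-5,-71,-113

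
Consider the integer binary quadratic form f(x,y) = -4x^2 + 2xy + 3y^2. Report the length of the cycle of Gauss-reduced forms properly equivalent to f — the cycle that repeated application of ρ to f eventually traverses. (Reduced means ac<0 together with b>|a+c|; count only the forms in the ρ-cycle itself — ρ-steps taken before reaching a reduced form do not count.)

D = 52, ⌊√D⌋ = 7
river: ρ → (3,4,-3)
river: ρ → (-3,2,4)
river: ρ → (4,6,-1)
river: ρ → (-1,6,4)
river: ρ → (4,2,-3)
river: ρ → (-3,4,3)
river: ρ → (3,2,-4)
river: ρ → (-4,6,1)
river: ρ → (1,6,-4)
river: ρ → (-4,2,3)
ρ-cycle length = 10 (tail of 0 descent steps not counted)

10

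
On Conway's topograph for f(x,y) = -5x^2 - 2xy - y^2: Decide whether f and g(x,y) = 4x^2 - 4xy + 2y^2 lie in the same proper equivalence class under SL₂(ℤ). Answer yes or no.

D₁ = -16, D₂ = -16
f is negative-definite; reduce −f:
−f: flip: (5,2,1)→(1,-2,5)
−f: translate: b→0 (≡-2 mod 2), so (1,-2,5)→(1,0,4)
−f: reduced (well bottom): (1,0,4) with a≤c, −a<b≤a
flip sign back: reduced form of f is (-1,0,-4)
g: translate: b→4 (≡-4 mod 8), so (4,-4,2)→(4,4,2)
g: flip: (4,4,2)→(2,-4,4)
g: translate: b→0 (≡-4 mod 4), so (2,-4,4)→(2,0,2)
g: reduced (well bottom): (2,0,2) with a≤c, −a<b≤a
reduced forms (-1, 0, -4) vs (2, 0, 2) ⇒ inequivalent

no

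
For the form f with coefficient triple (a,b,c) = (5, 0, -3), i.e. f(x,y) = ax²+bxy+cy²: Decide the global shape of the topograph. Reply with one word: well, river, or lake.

D = b²−4ac = 0² − 4·5·(-3) = 60
D > 0 non-square ⇒ indefinite ⇒ periodic river

river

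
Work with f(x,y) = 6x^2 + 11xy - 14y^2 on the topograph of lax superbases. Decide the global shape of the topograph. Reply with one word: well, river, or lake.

D = b²−4ac = 11² − 4·6·(-14) = 457
D > 0 non-square ⇒ indefinite ⇒ periodic river

river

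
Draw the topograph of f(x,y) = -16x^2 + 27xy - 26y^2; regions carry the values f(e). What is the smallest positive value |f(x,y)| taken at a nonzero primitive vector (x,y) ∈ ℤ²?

translate: b→5 (≡-27 mod 32), so (16,-27,26)→(16,5,15)
flip: (16,5,15)→(15,-5,16)
reduced (well bottom): (15,-5,16) with a≤c, −a<b≤a
well minimum |f| = |-15| = 15 (negative-definite)

15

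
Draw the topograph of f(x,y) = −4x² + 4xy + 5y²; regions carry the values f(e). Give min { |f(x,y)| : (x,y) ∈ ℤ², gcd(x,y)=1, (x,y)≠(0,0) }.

river: ρ → (5,6,-3)
river: ρ → (-3,6,5)
river: ρ → (5,4,-4)
river: ρ → (-4,4,5)
closes: descent 0, river 4
min |a| on river = 3

3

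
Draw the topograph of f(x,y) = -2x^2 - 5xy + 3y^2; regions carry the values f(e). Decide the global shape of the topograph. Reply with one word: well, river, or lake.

D = b²−4ac = (-5)² − 4·(-2)·3 = 49
D = 7² is a perfect square ⇒ form factors over ℤ ⇒ lakes

lake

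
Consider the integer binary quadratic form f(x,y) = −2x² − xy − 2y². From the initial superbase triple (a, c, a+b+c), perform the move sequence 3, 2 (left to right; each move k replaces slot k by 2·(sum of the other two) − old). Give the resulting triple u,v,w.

start (-2,-2,-5) = (f(1,0),f(0,1),f(1,1))
replace slot 3: 2·((-2)+(-2)) − (-5) = -3 → (-2,-2,-3)
replace slot 2: 2·((-2)+(-3)) − (-2) = -8 → (-2,-8,-3)

-2,-8,-3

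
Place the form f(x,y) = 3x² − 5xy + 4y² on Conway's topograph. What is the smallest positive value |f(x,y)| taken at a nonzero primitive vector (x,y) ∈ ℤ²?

translate: b→1 (≡-5 mod 6), so (3,-5,4)→(3,1,2)
flip: (3,1,2)→(2,-1,3)
reduced (well bottom): (2,-1,3) with a≤c, −a<b≤a
well minimum = a = 2

2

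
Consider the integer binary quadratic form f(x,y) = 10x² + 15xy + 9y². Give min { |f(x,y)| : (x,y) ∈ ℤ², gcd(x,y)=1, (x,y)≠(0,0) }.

translate: b→-5 (≡15 mod 20), so (10,15,9)→(10,-5,4)
flip: (10,-5,4)→(4,5,10)
translate: b→-3 (≡5 mod 8), so (4,5,10)→(4,-3,9)
reduced (well bottom): (4,-3,9) with a≤c, −a<b≤a
well minimum = a = 4

4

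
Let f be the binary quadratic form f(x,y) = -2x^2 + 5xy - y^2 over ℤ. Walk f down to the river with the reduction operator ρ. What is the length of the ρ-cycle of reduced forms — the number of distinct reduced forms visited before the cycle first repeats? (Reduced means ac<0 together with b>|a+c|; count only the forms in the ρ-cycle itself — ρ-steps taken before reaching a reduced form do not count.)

D = 17, ⌊√D⌋ = 4
descent: ρ → (-1,3,2)  [lands on river]
river: ρ → (2,1,-2)
river: ρ → (-2,3,1)
river: ρ → (1,3,-2)
river: ρ → (-2,1,2)
river: ρ → (2,3,-1)
ρ-cycle length = 6 (tail of 1 descent step not counted)

6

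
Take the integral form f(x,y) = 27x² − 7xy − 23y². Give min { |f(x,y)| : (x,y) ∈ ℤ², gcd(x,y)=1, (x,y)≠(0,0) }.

descent: ρ → (-23,7,27)  [lands on river]
river: ρ → (27,47,-3)
river: ρ → (-3,49,11)
river: ρ → (11,39,-23)
closes: descent 1, river 4
min |a| on river = 3

3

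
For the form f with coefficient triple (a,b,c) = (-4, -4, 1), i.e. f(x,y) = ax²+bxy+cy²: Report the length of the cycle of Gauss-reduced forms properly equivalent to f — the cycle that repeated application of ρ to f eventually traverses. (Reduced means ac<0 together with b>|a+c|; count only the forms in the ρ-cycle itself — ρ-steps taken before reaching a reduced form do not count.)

D = 32, ⌊√D⌋ = 5
descent: ρ → (1,4,-4)  [lands on river]
river: ρ → (-4,4,1)
ρ-cycle length = 2 (tail of 1 descent step not counted)

2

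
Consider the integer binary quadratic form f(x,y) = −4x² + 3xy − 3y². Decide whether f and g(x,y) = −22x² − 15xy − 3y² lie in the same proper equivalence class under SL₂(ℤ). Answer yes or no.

D₁ = -39, D₂ = -39
f is negative-definite; reduce −f:
−f: flip: (4,-3,3)→(3,3,4)
−f: reduced (well bottom): (3,3,4) with a≤c, −a<b≤a
flip sign back: reduced form of f is (-3,-3,-4)
g is negative-definite; reduce −g:
−g: flip: (22,15,3)→(3,-15,22)
−g: translate: b→3 (≡-15 mod 6), so (3,-15,22)→(3,3,4)
−g: reduced (well bottom): (3,3,4) with a≤c, −a<b≤a
flip sign back: reduced form of g is (-3,-3,-4)
reduced forms (-3, -3, -4) vs (-3, -3, -4) ⇒ equivalent

yes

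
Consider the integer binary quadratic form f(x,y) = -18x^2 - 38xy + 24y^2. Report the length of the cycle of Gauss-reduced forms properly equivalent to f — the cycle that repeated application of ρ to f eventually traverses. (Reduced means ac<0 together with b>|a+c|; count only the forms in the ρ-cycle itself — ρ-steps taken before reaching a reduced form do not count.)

D = 3172, ⌊√D⌋ = 56
descent: ρ → (24,38,-18)  [lands on river]
river: ρ → (-18,34,28)
river: ρ → (28,22,-24)
river: ρ → (-24,26,26)
river: ρ → (26,26,-24)
river: ρ → (-24,22,28)
river: ρ → (28,34,-18)
river: ρ → (-18,38,24)
river: ρ → (24,10,-32)
river: ρ → (-32,54,2)
river: ρ → (2,54,-32)
river: ρ → (-32,10,24)
ρ-cycle length = 12 (tail of 1 descent step not counted)

12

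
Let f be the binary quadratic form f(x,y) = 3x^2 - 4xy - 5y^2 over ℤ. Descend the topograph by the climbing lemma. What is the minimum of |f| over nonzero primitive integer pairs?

descent: ρ → (-5,4,3)  [lands on river]
river: ρ → (3,8,-1)
river: ρ → (-1,8,3)
river: ρ → (3,4,-5)
river: ρ → (-5,6,2)
river: ρ → (2,6,-5)
closes: descent 1, river 6
min |a| on river = 1

1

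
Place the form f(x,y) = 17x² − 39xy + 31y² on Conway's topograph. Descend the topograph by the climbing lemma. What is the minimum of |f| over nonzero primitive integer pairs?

translate: b→-5 (≡-39 mod 34), so (17,-39,31)→(17,-5,9)
flip: (17,-5,9)→(9,5,17)
reduced (well bottom): (9,5,17) with a≤c, −a<b≤a
well minimum = a = 9

9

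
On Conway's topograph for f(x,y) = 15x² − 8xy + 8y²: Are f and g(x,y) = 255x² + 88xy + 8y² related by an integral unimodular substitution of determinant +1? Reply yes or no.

D₁ = -416, D₂ = -416
f: flip: (15,-8,8)→(8,8,15)
f: reduced (well bottom): (8,8,15) with a≤c, −a<b≤a
g: flip: (255,88,8)→(8,-88,255)
g: translate: b→8 (≡-88 mod 16), so (8,-88,255)→(8,8,15)
g: reduced (well bottom): (8,8,15) with a≤c, −a<b≤a
reduced forms (8, 8, 15) vs (8, 8, 15) ⇒ equivalent

yes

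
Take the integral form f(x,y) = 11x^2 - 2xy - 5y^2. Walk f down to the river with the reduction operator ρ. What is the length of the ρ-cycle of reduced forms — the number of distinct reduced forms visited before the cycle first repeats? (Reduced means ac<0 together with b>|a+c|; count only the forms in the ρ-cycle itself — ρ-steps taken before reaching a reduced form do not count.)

D = 224, ⌊√D⌋ = 14
descent: ρ → (-5,12,4)  [lands on river]
river: ρ → (4,12,-5)
river: ρ → (-5,8,8)
river: ρ → (8,8,-5)
ρ-cycle length = 4 (tail of 1 descent step not counted)

4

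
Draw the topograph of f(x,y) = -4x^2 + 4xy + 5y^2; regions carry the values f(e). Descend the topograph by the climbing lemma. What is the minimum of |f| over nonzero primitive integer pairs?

river: ρ → (5,6,-3)
river: ρ → (-3,6,5)
river: ρ → (5,4,-4)
river: ρ → (-4,4,5)
closes: descent 0, river 4
min |a| on river = 3

3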